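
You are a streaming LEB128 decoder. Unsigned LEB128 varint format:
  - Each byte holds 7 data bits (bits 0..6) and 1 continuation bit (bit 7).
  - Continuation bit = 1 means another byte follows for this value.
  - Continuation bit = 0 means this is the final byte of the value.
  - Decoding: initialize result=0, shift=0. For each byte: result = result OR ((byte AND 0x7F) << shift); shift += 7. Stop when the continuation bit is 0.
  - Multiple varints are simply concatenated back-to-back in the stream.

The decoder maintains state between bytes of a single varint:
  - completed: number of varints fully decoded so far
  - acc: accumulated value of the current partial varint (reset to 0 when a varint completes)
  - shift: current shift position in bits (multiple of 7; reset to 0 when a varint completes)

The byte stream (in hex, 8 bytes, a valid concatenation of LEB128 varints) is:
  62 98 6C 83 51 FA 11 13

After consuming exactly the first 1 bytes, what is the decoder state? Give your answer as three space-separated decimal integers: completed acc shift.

Answer: 1 0 0

Derivation:
byte[0]=0x62 cont=0 payload=0x62: varint #1 complete (value=98); reset -> completed=1 acc=0 shift=0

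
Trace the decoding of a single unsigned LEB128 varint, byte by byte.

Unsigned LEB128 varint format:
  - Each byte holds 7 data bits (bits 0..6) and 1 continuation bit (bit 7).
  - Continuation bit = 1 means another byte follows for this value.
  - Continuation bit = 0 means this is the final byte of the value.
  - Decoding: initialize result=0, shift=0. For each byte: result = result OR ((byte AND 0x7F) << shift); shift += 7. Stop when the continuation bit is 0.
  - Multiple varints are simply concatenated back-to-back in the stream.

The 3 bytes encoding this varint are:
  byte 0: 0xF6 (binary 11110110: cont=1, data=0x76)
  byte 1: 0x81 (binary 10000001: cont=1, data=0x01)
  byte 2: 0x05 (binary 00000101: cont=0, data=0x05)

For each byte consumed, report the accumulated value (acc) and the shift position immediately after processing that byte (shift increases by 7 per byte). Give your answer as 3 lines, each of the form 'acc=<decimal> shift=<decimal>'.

Answer: acc=118 shift=7
acc=246 shift=14
acc=82166 shift=21

Derivation:
byte 0=0xF6: payload=0x76=118, contrib = 118<<0 = 118; acc -> 118, shift -> 7
byte 1=0x81: payload=0x01=1, contrib = 1<<7 = 128; acc -> 246, shift -> 14
byte 2=0x05: payload=0x05=5, contrib = 5<<14 = 81920; acc -> 82166, shift -> 21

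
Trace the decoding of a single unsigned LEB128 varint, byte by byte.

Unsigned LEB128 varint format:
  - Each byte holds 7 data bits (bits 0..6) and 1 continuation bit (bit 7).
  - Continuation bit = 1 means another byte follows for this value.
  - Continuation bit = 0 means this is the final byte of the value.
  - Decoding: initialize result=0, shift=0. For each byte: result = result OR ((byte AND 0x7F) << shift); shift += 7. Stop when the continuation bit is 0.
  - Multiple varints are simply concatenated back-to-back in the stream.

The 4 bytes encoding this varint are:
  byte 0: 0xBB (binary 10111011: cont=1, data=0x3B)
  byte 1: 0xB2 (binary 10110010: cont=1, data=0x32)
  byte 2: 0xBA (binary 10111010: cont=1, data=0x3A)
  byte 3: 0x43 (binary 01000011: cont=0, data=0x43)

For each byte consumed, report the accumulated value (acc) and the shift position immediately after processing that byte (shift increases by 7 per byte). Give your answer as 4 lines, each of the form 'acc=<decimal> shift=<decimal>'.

byte 0=0xBB: payload=0x3B=59, contrib = 59<<0 = 59; acc -> 59, shift -> 7
byte 1=0xB2: payload=0x32=50, contrib = 50<<7 = 6400; acc -> 6459, shift -> 14
byte 2=0xBA: payload=0x3A=58, contrib = 58<<14 = 950272; acc -> 956731, shift -> 21
byte 3=0x43: payload=0x43=67, contrib = 67<<21 = 140509184; acc -> 141465915, shift -> 28

Answer: acc=59 shift=7
acc=6459 shift=14
acc=956731 shift=21
acc=141465915 shift=28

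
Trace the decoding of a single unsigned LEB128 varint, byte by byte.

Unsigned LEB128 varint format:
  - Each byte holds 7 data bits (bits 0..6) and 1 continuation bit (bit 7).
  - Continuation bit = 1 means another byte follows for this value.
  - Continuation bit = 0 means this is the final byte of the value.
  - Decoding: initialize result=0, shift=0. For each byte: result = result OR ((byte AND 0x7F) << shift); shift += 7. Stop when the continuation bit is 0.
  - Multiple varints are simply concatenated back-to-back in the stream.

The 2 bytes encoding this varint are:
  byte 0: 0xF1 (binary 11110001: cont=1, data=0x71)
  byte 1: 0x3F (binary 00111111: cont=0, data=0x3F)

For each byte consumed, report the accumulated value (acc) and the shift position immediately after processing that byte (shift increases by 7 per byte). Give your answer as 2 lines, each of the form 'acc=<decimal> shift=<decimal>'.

Answer: acc=113 shift=7
acc=8177 shift=14

Derivation:
byte 0=0xF1: payload=0x71=113, contrib = 113<<0 = 113; acc -> 113, shift -> 7
byte 1=0x3F: payload=0x3F=63, contrib = 63<<7 = 8064; acc -> 8177, shift -> 14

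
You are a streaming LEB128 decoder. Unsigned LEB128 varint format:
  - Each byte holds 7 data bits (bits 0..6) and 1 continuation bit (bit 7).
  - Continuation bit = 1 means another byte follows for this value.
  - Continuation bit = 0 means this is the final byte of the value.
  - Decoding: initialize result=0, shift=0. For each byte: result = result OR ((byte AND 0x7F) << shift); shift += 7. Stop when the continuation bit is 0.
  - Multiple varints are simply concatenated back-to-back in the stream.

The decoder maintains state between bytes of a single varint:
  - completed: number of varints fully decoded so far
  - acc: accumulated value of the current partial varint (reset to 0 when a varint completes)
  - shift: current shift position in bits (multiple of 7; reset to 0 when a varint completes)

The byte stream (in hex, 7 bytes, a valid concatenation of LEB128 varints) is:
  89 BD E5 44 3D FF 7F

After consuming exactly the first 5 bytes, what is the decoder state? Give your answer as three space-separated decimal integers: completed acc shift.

Answer: 2 0 0

Derivation:
byte[0]=0x89 cont=1 payload=0x09: acc |= 9<<0 -> completed=0 acc=9 shift=7
byte[1]=0xBD cont=1 payload=0x3D: acc |= 61<<7 -> completed=0 acc=7817 shift=14
byte[2]=0xE5 cont=1 payload=0x65: acc |= 101<<14 -> completed=0 acc=1662601 shift=21
byte[3]=0x44 cont=0 payload=0x44: varint #1 complete (value=144268937); reset -> completed=1 acc=0 shift=0
byte[4]=0x3D cont=0 payload=0x3D: varint #2 complete (value=61); reset -> completed=2 acc=0 shift=0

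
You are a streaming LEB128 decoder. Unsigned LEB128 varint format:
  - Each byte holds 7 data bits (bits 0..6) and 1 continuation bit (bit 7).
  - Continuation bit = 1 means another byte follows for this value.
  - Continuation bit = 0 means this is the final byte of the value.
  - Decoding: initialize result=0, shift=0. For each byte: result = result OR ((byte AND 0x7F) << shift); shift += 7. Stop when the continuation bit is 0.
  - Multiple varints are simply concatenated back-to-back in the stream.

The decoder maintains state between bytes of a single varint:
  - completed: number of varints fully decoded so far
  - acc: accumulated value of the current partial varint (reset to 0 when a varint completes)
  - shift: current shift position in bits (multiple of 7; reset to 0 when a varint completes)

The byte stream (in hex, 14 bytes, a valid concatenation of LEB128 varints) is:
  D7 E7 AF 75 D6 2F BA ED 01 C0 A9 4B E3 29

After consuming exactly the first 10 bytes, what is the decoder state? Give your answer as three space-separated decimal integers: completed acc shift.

Answer: 3 64 7

Derivation:
byte[0]=0xD7 cont=1 payload=0x57: acc |= 87<<0 -> completed=0 acc=87 shift=7
byte[1]=0xE7 cont=1 payload=0x67: acc |= 103<<7 -> completed=0 acc=13271 shift=14
byte[2]=0xAF cont=1 payload=0x2F: acc |= 47<<14 -> completed=0 acc=783319 shift=21
byte[3]=0x75 cont=0 payload=0x75: varint #1 complete (value=246150103); reset -> completed=1 acc=0 shift=0
byte[4]=0xD6 cont=1 payload=0x56: acc |= 86<<0 -> completed=1 acc=86 shift=7
byte[5]=0x2F cont=0 payload=0x2F: varint #2 complete (value=6102); reset -> completed=2 acc=0 shift=0
byte[6]=0xBA cont=1 payload=0x3A: acc |= 58<<0 -> completed=2 acc=58 shift=7
byte[7]=0xED cont=1 payload=0x6D: acc |= 109<<7 -> completed=2 acc=14010 shift=14
byte[8]=0x01 cont=0 payload=0x01: varint #3 complete (value=30394); reset -> completed=3 acc=0 shift=0
byte[9]=0xC0 cont=1 payload=0x40: acc |= 64<<0 -> completed=3 acc=64 shift=7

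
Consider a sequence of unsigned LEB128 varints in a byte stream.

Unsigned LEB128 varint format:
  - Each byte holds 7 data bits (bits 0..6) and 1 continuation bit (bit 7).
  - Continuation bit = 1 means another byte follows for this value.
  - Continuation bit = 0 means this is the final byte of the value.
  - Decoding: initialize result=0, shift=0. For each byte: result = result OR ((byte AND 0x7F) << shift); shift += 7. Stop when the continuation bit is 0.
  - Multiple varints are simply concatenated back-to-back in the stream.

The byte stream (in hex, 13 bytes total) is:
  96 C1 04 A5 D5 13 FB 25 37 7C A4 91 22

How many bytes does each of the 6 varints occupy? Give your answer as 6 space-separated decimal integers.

  byte[0]=0x96 cont=1 payload=0x16=22: acc |= 22<<0 -> acc=22 shift=7
  byte[1]=0xC1 cont=1 payload=0x41=65: acc |= 65<<7 -> acc=8342 shift=14
  byte[2]=0x04 cont=0 payload=0x04=4: acc |= 4<<14 -> acc=73878 shift=21 [end]
Varint 1: bytes[0:3] = 96 C1 04 -> value 73878 (3 byte(s))
  byte[3]=0xA5 cont=1 payload=0x25=37: acc |= 37<<0 -> acc=37 shift=7
  byte[4]=0xD5 cont=1 payload=0x55=85: acc |= 85<<7 -> acc=10917 shift=14
  byte[5]=0x13 cont=0 payload=0x13=19: acc |= 19<<14 -> acc=322213 shift=21 [end]
Varint 2: bytes[3:6] = A5 D5 13 -> value 322213 (3 byte(s))
  byte[6]=0xFB cont=1 payload=0x7B=123: acc |= 123<<0 -> acc=123 shift=7
  byte[7]=0x25 cont=0 payload=0x25=37: acc |= 37<<7 -> acc=4859 shift=14 [end]
Varint 3: bytes[6:8] = FB 25 -> value 4859 (2 byte(s))
  byte[8]=0x37 cont=0 payload=0x37=55: acc |= 55<<0 -> acc=55 shift=7 [end]
Varint 4: bytes[8:9] = 37 -> value 55 (1 byte(s))
  byte[9]=0x7C cont=0 payload=0x7C=124: acc |= 124<<0 -> acc=124 shift=7 [end]
Varint 5: bytes[9:10] = 7C -> value 124 (1 byte(s))
  byte[10]=0xA4 cont=1 payload=0x24=36: acc |= 36<<0 -> acc=36 shift=7
  byte[11]=0x91 cont=1 payload=0x11=17: acc |= 17<<7 -> acc=2212 shift=14
  byte[12]=0x22 cont=0 payload=0x22=34: acc |= 34<<14 -> acc=559268 shift=21 [end]
Varint 6: bytes[10:13] = A4 91 22 -> value 559268 (3 byte(s))

Answer: 3 3 2 1 1 3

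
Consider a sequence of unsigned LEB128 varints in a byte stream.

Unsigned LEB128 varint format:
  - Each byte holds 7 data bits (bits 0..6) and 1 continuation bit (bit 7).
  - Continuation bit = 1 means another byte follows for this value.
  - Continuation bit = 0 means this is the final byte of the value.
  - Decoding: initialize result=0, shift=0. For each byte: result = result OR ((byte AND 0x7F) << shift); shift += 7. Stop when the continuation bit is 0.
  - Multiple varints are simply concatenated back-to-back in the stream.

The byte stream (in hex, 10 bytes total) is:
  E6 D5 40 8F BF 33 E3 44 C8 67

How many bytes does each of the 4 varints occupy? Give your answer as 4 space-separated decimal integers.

Answer: 3 3 2 2

Derivation:
  byte[0]=0xE6 cont=1 payload=0x66=102: acc |= 102<<0 -> acc=102 shift=7
  byte[1]=0xD5 cont=1 payload=0x55=85: acc |= 85<<7 -> acc=10982 shift=14
  byte[2]=0x40 cont=0 payload=0x40=64: acc |= 64<<14 -> acc=1059558 shift=21 [end]
Varint 1: bytes[0:3] = E6 D5 40 -> value 1059558 (3 byte(s))
  byte[3]=0x8F cont=1 payload=0x0F=15: acc |= 15<<0 -> acc=15 shift=7
  byte[4]=0xBF cont=1 payload=0x3F=63: acc |= 63<<7 -> acc=8079 shift=14
  byte[5]=0x33 cont=0 payload=0x33=51: acc |= 51<<14 -> acc=843663 shift=21 [end]
Varint 2: bytes[3:6] = 8F BF 33 -> value 843663 (3 byte(s))
  byte[6]=0xE3 cont=1 payload=0x63=99: acc |= 99<<0 -> acc=99 shift=7
  byte[7]=0x44 cont=0 payload=0x44=68: acc |= 68<<7 -> acc=8803 shift=14 [end]
Varint 3: bytes[6:8] = E3 44 -> value 8803 (2 byte(s))
  byte[8]=0xC8 cont=1 payload=0x48=72: acc |= 72<<0 -> acc=72 shift=7
  byte[9]=0x67 cont=0 payload=0x67=103: acc |= 103<<7 -> acc=13256 shift=14 [end]
Varint 4: bytes[8:10] = C8 67 -> value 13256 (2 byte(s))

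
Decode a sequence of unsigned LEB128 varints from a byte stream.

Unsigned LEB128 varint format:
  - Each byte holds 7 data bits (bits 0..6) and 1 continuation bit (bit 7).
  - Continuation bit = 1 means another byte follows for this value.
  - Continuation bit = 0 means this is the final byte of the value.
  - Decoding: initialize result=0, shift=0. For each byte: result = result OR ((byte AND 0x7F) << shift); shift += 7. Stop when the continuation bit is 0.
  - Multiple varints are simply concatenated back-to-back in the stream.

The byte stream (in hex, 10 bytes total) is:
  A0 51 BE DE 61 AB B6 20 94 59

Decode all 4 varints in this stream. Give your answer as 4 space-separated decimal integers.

Answer: 10400 1601342 531243 11412

Derivation:
  byte[0]=0xA0 cont=1 payload=0x20=32: acc |= 32<<0 -> acc=32 shift=7
  byte[1]=0x51 cont=0 payload=0x51=81: acc |= 81<<7 -> acc=10400 shift=14 [end]
Varint 1: bytes[0:2] = A0 51 -> value 10400 (2 byte(s))
  byte[2]=0xBE cont=1 payload=0x3E=62: acc |= 62<<0 -> acc=62 shift=7
  byte[3]=0xDE cont=1 payload=0x5E=94: acc |= 94<<7 -> acc=12094 shift=14
  byte[4]=0x61 cont=0 payload=0x61=97: acc |= 97<<14 -> acc=1601342 shift=21 [end]
Varint 2: bytes[2:5] = BE DE 61 -> value 1601342 (3 byte(s))
  byte[5]=0xAB cont=1 payload=0x2B=43: acc |= 43<<0 -> acc=43 shift=7
  byte[6]=0xB6 cont=1 payload=0x36=54: acc |= 54<<7 -> acc=6955 shift=14
  byte[7]=0x20 cont=0 payload=0x20=32: acc |= 32<<14 -> acc=531243 shift=21 [end]
Varint 3: bytes[5:8] = AB B6 20 -> value 531243 (3 byte(s))
  byte[8]=0x94 cont=1 payload=0x14=20: acc |= 20<<0 -> acc=20 shift=7
  byte[9]=0x59 cont=0 payload=0x59=89: acc |= 89<<7 -> acc=11412 shift=14 [end]
Varint 4: bytes[8:10] = 94 59 -> value 11412 (2 byte(s))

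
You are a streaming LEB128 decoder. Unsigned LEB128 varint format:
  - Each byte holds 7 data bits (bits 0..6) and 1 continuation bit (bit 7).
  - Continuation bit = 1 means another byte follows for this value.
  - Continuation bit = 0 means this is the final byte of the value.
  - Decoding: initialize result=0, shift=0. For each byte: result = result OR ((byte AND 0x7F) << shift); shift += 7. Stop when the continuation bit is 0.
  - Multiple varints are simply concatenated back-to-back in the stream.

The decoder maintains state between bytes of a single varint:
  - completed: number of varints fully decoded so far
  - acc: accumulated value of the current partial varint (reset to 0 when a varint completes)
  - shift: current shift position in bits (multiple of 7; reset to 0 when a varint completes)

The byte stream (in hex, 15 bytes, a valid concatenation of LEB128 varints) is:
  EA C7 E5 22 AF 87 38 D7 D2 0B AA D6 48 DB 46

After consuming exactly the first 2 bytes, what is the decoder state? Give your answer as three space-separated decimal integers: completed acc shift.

byte[0]=0xEA cont=1 payload=0x6A: acc |= 106<<0 -> completed=0 acc=106 shift=7
byte[1]=0xC7 cont=1 payload=0x47: acc |= 71<<7 -> completed=0 acc=9194 shift=14

Answer: 0 9194 14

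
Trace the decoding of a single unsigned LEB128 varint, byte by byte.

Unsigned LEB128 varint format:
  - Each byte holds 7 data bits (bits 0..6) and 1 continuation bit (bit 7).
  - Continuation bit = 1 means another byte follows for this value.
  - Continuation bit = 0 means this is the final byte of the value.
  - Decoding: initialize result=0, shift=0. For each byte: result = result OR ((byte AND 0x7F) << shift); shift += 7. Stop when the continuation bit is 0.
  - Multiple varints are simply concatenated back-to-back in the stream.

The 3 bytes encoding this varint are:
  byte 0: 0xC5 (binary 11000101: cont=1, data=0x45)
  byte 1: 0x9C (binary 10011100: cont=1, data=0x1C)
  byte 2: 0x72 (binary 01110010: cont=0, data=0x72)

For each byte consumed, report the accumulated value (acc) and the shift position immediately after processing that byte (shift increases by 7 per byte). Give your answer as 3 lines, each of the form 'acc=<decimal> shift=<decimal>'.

byte 0=0xC5: payload=0x45=69, contrib = 69<<0 = 69; acc -> 69, shift -> 7
byte 1=0x9C: payload=0x1C=28, contrib = 28<<7 = 3584; acc -> 3653, shift -> 14
byte 2=0x72: payload=0x72=114, contrib = 114<<14 = 1867776; acc -> 1871429, shift -> 21

Answer: acc=69 shift=7
acc=3653 shift=14
acc=1871429 shift=21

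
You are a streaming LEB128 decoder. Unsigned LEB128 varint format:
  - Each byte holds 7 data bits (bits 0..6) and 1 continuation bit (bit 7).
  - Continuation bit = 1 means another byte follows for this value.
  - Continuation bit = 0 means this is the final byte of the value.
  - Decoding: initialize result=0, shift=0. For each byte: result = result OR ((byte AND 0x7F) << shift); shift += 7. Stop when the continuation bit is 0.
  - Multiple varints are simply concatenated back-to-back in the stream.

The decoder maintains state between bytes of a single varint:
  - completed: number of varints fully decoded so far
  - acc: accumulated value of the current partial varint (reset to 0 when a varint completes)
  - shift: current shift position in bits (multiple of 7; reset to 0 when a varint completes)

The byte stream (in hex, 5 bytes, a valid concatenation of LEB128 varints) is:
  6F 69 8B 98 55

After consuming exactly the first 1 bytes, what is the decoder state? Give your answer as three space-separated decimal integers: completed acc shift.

byte[0]=0x6F cont=0 payload=0x6F: varint #1 complete (value=111); reset -> completed=1 acc=0 shift=0

Answer: 1 0 0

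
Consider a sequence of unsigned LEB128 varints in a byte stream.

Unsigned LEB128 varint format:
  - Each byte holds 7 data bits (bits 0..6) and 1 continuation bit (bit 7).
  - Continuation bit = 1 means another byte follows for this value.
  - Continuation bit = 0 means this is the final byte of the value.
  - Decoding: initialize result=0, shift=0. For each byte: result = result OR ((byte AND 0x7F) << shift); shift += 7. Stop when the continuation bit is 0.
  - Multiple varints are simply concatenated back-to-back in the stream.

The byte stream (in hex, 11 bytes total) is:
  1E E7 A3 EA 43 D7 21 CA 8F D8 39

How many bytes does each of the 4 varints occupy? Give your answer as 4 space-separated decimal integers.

Answer: 1 4 2 4

Derivation:
  byte[0]=0x1E cont=0 payload=0x1E=30: acc |= 30<<0 -> acc=30 shift=7 [end]
Varint 1: bytes[0:1] = 1E -> value 30 (1 byte(s))
  byte[1]=0xE7 cont=1 payload=0x67=103: acc |= 103<<0 -> acc=103 shift=7
  byte[2]=0xA3 cont=1 payload=0x23=35: acc |= 35<<7 -> acc=4583 shift=14
  byte[3]=0xEA cont=1 payload=0x6A=106: acc |= 106<<14 -> acc=1741287 shift=21
  byte[4]=0x43 cont=0 payload=0x43=67: acc |= 67<<21 -> acc=142250471 shift=28 [end]
Varint 2: bytes[1:5] = E7 A3 EA 43 -> value 142250471 (4 byte(s))
  byte[5]=0xD7 cont=1 payload=0x57=87: acc |= 87<<0 -> acc=87 shift=7
  byte[6]=0x21 cont=0 payload=0x21=33: acc |= 33<<7 -> acc=4311 shift=14 [end]
Varint 3: bytes[5:7] = D7 21 -> value 4311 (2 byte(s))
  byte[7]=0xCA cont=1 payload=0x4A=74: acc |= 74<<0 -> acc=74 shift=7
  byte[8]=0x8F cont=1 payload=0x0F=15: acc |= 15<<7 -> acc=1994 shift=14
  byte[9]=0xD8 cont=1 payload=0x58=88: acc |= 88<<14 -> acc=1443786 shift=21
  byte[10]=0x39 cont=0 payload=0x39=57: acc |= 57<<21 -> acc=120981450 shift=28 [end]
Varint 4: bytes[7:11] = CA 8F D8 39 -> value 120981450 (4 byte(s))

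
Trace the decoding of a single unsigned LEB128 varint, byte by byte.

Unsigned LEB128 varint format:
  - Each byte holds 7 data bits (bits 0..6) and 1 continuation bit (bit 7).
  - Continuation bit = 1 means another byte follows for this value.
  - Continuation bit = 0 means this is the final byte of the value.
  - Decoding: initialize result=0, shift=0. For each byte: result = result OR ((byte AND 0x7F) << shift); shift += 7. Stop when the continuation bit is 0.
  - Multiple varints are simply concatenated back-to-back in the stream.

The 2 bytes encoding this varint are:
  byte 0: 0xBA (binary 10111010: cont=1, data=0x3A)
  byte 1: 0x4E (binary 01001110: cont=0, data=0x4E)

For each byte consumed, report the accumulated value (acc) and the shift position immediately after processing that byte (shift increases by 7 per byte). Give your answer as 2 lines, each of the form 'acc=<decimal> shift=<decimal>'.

byte 0=0xBA: payload=0x3A=58, contrib = 58<<0 = 58; acc -> 58, shift -> 7
byte 1=0x4E: payload=0x4E=78, contrib = 78<<7 = 9984; acc -> 10042, shift -> 14

Answer: acc=58 shift=7
acc=10042 shift=14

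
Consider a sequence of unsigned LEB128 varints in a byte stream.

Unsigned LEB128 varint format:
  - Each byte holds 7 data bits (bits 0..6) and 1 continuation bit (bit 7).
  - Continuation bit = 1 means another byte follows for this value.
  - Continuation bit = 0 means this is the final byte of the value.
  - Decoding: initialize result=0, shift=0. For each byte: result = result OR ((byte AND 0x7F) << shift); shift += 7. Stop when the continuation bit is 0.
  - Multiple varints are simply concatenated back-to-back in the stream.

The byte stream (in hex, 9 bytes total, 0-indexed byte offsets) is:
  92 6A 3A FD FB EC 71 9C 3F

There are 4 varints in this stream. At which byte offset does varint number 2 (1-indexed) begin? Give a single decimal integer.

Answer: 2

Derivation:
  byte[0]=0x92 cont=1 payload=0x12=18: acc |= 18<<0 -> acc=18 shift=7
  byte[1]=0x6A cont=0 payload=0x6A=106: acc |= 106<<7 -> acc=13586 shift=14 [end]
Varint 1: bytes[0:2] = 92 6A -> value 13586 (2 byte(s))
  byte[2]=0x3A cont=0 payload=0x3A=58: acc |= 58<<0 -> acc=58 shift=7 [end]
Varint 2: bytes[2:3] = 3A -> value 58 (1 byte(s))
  byte[3]=0xFD cont=1 payload=0x7D=125: acc |= 125<<0 -> acc=125 shift=7
  byte[4]=0xFB cont=1 payload=0x7B=123: acc |= 123<<7 -> acc=15869 shift=14
  byte[5]=0xEC cont=1 payload=0x6C=108: acc |= 108<<14 -> acc=1785341 shift=21
  byte[6]=0x71 cont=0 payload=0x71=113: acc |= 113<<21 -> acc=238763517 shift=28 [end]
Varint 3: bytes[3:7] = FD FB EC 71 -> value 238763517 (4 byte(s))
  byte[7]=0x9C cont=1 payload=0x1C=28: acc |= 28<<0 -> acc=28 shift=7
  byte[8]=0x3F cont=0 payload=0x3F=63: acc |= 63<<7 -> acc=8092 shift=14 [end]
Varint 4: bytes[7:9] = 9C 3F -> value 8092 (2 byte(s))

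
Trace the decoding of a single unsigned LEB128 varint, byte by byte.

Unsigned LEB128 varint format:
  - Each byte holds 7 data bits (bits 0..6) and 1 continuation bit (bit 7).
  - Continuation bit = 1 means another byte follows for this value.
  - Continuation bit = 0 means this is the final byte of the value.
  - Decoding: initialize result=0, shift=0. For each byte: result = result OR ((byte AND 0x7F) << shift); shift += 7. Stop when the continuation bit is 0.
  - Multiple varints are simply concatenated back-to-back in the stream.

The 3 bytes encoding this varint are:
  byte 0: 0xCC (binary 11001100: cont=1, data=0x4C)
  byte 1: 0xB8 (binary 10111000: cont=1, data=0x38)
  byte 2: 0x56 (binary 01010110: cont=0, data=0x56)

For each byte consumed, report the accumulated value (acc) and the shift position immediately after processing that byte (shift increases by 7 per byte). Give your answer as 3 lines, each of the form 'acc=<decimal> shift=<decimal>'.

Answer: acc=76 shift=7
acc=7244 shift=14
acc=1416268 shift=21

Derivation:
byte 0=0xCC: payload=0x4C=76, contrib = 76<<0 = 76; acc -> 76, shift -> 7
byte 1=0xB8: payload=0x38=56, contrib = 56<<7 = 7168; acc -> 7244, shift -> 14
byte 2=0x56: payload=0x56=86, contrib = 86<<14 = 1409024; acc -> 1416268, shift -> 21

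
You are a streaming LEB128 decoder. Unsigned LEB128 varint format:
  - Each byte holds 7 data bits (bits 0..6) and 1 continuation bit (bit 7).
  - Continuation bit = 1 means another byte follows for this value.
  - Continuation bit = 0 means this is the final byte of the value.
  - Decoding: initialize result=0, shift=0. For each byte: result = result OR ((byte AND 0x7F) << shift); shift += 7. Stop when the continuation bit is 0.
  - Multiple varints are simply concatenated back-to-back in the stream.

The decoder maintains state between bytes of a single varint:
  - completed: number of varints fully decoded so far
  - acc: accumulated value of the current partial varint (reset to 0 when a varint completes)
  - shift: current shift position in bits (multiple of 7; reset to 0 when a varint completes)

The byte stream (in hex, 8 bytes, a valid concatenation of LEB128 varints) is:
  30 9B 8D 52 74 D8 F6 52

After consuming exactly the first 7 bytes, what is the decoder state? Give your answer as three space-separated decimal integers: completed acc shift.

Answer: 3 15192 14

Derivation:
byte[0]=0x30 cont=0 payload=0x30: varint #1 complete (value=48); reset -> completed=1 acc=0 shift=0
byte[1]=0x9B cont=1 payload=0x1B: acc |= 27<<0 -> completed=1 acc=27 shift=7
byte[2]=0x8D cont=1 payload=0x0D: acc |= 13<<7 -> completed=1 acc=1691 shift=14
byte[3]=0x52 cont=0 payload=0x52: varint #2 complete (value=1345179); reset -> completed=2 acc=0 shift=0
byte[4]=0x74 cont=0 payload=0x74: varint #3 complete (value=116); reset -> completed=3 acc=0 shift=0
byte[5]=0xD8 cont=1 payload=0x58: acc |= 88<<0 -> completed=3 acc=88 shift=7
byte[6]=0xF6 cont=1 payload=0x76: acc |= 118<<7 -> completed=3 acc=15192 shift=14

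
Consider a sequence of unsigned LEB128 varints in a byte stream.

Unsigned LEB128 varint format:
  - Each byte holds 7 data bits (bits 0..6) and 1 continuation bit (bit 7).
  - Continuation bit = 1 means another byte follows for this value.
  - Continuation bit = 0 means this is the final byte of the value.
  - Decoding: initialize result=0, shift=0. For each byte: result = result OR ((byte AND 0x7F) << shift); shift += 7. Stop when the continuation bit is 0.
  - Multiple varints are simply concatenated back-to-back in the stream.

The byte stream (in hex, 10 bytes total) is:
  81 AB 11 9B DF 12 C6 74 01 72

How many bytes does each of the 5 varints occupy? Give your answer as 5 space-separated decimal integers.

Answer: 3 3 2 1 1

Derivation:
  byte[0]=0x81 cont=1 payload=0x01=1: acc |= 1<<0 -> acc=1 shift=7
  byte[1]=0xAB cont=1 payload=0x2B=43: acc |= 43<<7 -> acc=5505 shift=14
  byte[2]=0x11 cont=0 payload=0x11=17: acc |= 17<<14 -> acc=284033 shift=21 [end]
Varint 1: bytes[0:3] = 81 AB 11 -> value 284033 (3 byte(s))
  byte[3]=0x9B cont=1 payload=0x1B=27: acc |= 27<<0 -> acc=27 shift=7
  byte[4]=0xDF cont=1 payload=0x5F=95: acc |= 95<<7 -> acc=12187 shift=14
  byte[5]=0x12 cont=0 payload=0x12=18: acc |= 18<<14 -> acc=307099 shift=21 [end]
Varint 2: bytes[3:6] = 9B DF 12 -> value 307099 (3 byte(s))
  byte[6]=0xC6 cont=1 payload=0x46=70: acc |= 70<<0 -> acc=70 shift=7
  byte[7]=0x74 cont=0 payload=0x74=116: acc |= 116<<7 -> acc=14918 shift=14 [end]
Varint 3: bytes[6:8] = C6 74 -> value 14918 (2 byte(s))
  byte[8]=0x01 cont=0 payload=0x01=1: acc |= 1<<0 -> acc=1 shift=7 [end]
Varint 4: bytes[8:9] = 01 -> value 1 (1 byte(s))
  byte[9]=0x72 cont=0 payload=0x72=114: acc |= 114<<0 -> acc=114 shift=7 [end]
Varint 5: bytes[9:10] = 72 -> value 114 (1 byte(s))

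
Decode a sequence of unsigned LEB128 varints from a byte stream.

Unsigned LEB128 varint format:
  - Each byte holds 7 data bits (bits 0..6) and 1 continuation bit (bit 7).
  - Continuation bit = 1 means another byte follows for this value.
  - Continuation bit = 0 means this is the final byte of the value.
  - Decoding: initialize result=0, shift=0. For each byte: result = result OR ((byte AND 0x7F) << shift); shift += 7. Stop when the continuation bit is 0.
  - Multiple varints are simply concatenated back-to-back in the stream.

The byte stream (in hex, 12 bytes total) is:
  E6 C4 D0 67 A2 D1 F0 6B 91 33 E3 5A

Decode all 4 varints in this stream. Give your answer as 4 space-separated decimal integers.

Answer: 217326182 226240674 6545 11619

Derivation:
  byte[0]=0xE6 cont=1 payload=0x66=102: acc |= 102<<0 -> acc=102 shift=7
  byte[1]=0xC4 cont=1 payload=0x44=68: acc |= 68<<7 -> acc=8806 shift=14
  byte[2]=0xD0 cont=1 payload=0x50=80: acc |= 80<<14 -> acc=1319526 shift=21
  byte[3]=0x67 cont=0 payload=0x67=103: acc |= 103<<21 -> acc=217326182 shift=28 [end]
Varint 1: bytes[0:4] = E6 C4 D0 67 -> value 217326182 (4 byte(s))
  byte[4]=0xA2 cont=1 payload=0x22=34: acc |= 34<<0 -> acc=34 shift=7
  byte[5]=0xD1 cont=1 payload=0x51=81: acc |= 81<<7 -> acc=10402 shift=14
  byte[6]=0xF0 cont=1 payload=0x70=112: acc |= 112<<14 -> acc=1845410 shift=21
  byte[7]=0x6B cont=0 payload=0x6B=107: acc |= 107<<21 -> acc=226240674 shift=28 [end]
Varint 2: bytes[4:8] = A2 D1 F0 6B -> value 226240674 (4 byte(s))
  byte[8]=0x91 cont=1 payload=0x11=17: acc |= 17<<0 -> acc=17 shift=7
  byte[9]=0x33 cont=0 payload=0x33=51: acc |= 51<<7 -> acc=6545 shift=14 [end]
Varint 3: bytes[8:10] = 91 33 -> value 6545 (2 byte(s))
  byte[10]=0xE3 cont=1 payload=0x63=99: acc |= 99<<0 -> acc=99 shift=7
  byte[11]=0x5A cont=0 payload=0x5A=90: acc |= 90<<7 -> acc=11619 shift=14 [end]
Varint 4: bytes[10:12] = E3 5A -> value 11619 (2 byte(s))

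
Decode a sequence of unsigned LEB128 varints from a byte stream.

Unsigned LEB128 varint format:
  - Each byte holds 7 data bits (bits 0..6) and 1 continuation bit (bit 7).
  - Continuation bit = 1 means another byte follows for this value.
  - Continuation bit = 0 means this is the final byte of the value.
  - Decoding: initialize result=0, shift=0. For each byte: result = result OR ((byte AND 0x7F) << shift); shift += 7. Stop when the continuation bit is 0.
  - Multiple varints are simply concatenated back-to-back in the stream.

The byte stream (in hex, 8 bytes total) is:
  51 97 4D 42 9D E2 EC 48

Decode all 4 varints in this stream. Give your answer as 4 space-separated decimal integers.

Answer: 81 9879 66 152776989

Derivation:
  byte[0]=0x51 cont=0 payload=0x51=81: acc |= 81<<0 -> acc=81 shift=7 [end]
Varint 1: bytes[0:1] = 51 -> value 81 (1 byte(s))
  byte[1]=0x97 cont=1 payload=0x17=23: acc |= 23<<0 -> acc=23 shift=7
  byte[2]=0x4D cont=0 payload=0x4D=77: acc |= 77<<7 -> acc=9879 shift=14 [end]
Varint 2: bytes[1:3] = 97 4D -> value 9879 (2 byte(s))
  byte[3]=0x42 cont=0 payload=0x42=66: acc |= 66<<0 -> acc=66 shift=7 [end]
Varint 3: bytes[3:4] = 42 -> value 66 (1 byte(s))
  byte[4]=0x9D cont=1 payload=0x1D=29: acc |= 29<<0 -> acc=29 shift=7
  byte[5]=0xE2 cont=1 payload=0x62=98: acc |= 98<<7 -> acc=12573 shift=14
  byte[6]=0xEC cont=1 payload=0x6C=108: acc |= 108<<14 -> acc=1782045 shift=21
  byte[7]=0x48 cont=0 payload=0x48=72: acc |= 72<<21 -> acc=152776989 shift=28 [end]
Varint 4: bytes[4:8] = 9D E2 EC 48 -> value 152776989 (4 byte(s))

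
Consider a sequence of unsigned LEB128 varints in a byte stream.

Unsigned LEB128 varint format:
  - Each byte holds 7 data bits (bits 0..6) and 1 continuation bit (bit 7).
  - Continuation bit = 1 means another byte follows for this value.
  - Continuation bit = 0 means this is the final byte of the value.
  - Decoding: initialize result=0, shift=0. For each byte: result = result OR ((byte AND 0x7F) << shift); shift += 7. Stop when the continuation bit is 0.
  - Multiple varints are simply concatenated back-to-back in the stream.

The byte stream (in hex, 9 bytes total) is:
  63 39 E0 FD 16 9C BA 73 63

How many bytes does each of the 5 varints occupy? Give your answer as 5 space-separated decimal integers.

Answer: 1 1 3 3 1

Derivation:
  byte[0]=0x63 cont=0 payload=0x63=99: acc |= 99<<0 -> acc=99 shift=7 [end]
Varint 1: bytes[0:1] = 63 -> value 99 (1 byte(s))
  byte[1]=0x39 cont=0 payload=0x39=57: acc |= 57<<0 -> acc=57 shift=7 [end]
Varint 2: bytes[1:2] = 39 -> value 57 (1 byte(s))
  byte[2]=0xE0 cont=1 payload=0x60=96: acc |= 96<<0 -> acc=96 shift=7
  byte[3]=0xFD cont=1 payload=0x7D=125: acc |= 125<<7 -> acc=16096 shift=14
  byte[4]=0x16 cont=0 payload=0x16=22: acc |= 22<<14 -> acc=376544 shift=21 [end]
Varint 3: bytes[2:5] = E0 FD 16 -> value 376544 (3 byte(s))
  byte[5]=0x9C cont=1 payload=0x1C=28: acc |= 28<<0 -> acc=28 shift=7
  byte[6]=0xBA cont=1 payload=0x3A=58: acc |= 58<<7 -> acc=7452 shift=14
  byte[7]=0x73 cont=0 payload=0x73=115: acc |= 115<<14 -> acc=1891612 shift=21 [end]
Varint 4: bytes[5:8] = 9C BA 73 -> value 1891612 (3 byte(s))
  byte[8]=0x63 cont=0 payload=0x63=99: acc |= 99<<0 -> acc=99 shift=7 [end]
Varint 5: bytes[8:9] = 63 -> value 99 (1 byte(s))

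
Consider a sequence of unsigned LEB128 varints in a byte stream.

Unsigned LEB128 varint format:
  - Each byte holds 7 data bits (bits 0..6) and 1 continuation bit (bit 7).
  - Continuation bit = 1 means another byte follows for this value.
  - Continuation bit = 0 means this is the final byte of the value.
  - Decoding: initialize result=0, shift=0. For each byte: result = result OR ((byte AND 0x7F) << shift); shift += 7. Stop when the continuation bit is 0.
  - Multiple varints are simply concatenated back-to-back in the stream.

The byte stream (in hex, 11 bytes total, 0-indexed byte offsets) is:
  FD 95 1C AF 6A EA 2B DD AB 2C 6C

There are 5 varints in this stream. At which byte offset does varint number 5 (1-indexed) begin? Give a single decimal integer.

  byte[0]=0xFD cont=1 payload=0x7D=125: acc |= 125<<0 -> acc=125 shift=7
  byte[1]=0x95 cont=1 payload=0x15=21: acc |= 21<<7 -> acc=2813 shift=14
  byte[2]=0x1C cont=0 payload=0x1C=28: acc |= 28<<14 -> acc=461565 shift=21 [end]
Varint 1: bytes[0:3] = FD 95 1C -> value 461565 (3 byte(s))
  byte[3]=0xAF cont=1 payload=0x2F=47: acc |= 47<<0 -> acc=47 shift=7
  byte[4]=0x6A cont=0 payload=0x6A=106: acc |= 106<<7 -> acc=13615 shift=14 [end]
Varint 2: bytes[3:5] = AF 6A -> value 13615 (2 byte(s))
  byte[5]=0xEA cont=1 payload=0x6A=106: acc |= 106<<0 -> acc=106 shift=7
  byte[6]=0x2B cont=0 payload=0x2B=43: acc |= 43<<7 -> acc=5610 shift=14 [end]
Varint 3: bytes[5:7] = EA 2B -> value 5610 (2 byte(s))
  byte[7]=0xDD cont=1 payload=0x5D=93: acc |= 93<<0 -> acc=93 shift=7
  byte[8]=0xAB cont=1 payload=0x2B=43: acc |= 43<<7 -> acc=5597 shift=14
  byte[9]=0x2C cont=0 payload=0x2C=44: acc |= 44<<14 -> acc=726493 shift=21 [end]
Varint 4: bytes[7:10] = DD AB 2C -> value 726493 (3 byte(s))
  byte[10]=0x6C cont=0 payload=0x6C=108: acc |= 108<<0 -> acc=108 shift=7 [end]
Varint 5: bytes[10:11] = 6C -> value 108 (1 byte(s))

Answer: 10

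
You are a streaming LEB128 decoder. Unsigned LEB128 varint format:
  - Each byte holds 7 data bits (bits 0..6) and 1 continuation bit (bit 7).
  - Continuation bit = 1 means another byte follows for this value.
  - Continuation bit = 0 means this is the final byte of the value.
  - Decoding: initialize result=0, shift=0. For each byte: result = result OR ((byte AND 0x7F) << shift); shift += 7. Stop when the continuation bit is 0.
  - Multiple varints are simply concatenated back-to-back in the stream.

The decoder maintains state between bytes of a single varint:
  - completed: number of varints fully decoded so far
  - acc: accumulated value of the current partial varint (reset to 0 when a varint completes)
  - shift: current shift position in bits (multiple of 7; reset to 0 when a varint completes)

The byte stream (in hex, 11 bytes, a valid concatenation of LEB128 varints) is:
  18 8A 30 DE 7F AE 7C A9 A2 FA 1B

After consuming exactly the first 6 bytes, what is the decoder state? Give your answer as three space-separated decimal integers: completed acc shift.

Answer: 3 46 7

Derivation:
byte[0]=0x18 cont=0 payload=0x18: varint #1 complete (value=24); reset -> completed=1 acc=0 shift=0
byte[1]=0x8A cont=1 payload=0x0A: acc |= 10<<0 -> completed=1 acc=10 shift=7
byte[2]=0x30 cont=0 payload=0x30: varint #2 complete (value=6154); reset -> completed=2 acc=0 shift=0
byte[3]=0xDE cont=1 payload=0x5E: acc |= 94<<0 -> completed=2 acc=94 shift=7
byte[4]=0x7F cont=0 payload=0x7F: varint #3 complete (value=16350); reset -> completed=3 acc=0 shift=0
byte[5]=0xAE cont=1 payload=0x2E: acc |= 46<<0 -> completed=3 acc=46 shift=7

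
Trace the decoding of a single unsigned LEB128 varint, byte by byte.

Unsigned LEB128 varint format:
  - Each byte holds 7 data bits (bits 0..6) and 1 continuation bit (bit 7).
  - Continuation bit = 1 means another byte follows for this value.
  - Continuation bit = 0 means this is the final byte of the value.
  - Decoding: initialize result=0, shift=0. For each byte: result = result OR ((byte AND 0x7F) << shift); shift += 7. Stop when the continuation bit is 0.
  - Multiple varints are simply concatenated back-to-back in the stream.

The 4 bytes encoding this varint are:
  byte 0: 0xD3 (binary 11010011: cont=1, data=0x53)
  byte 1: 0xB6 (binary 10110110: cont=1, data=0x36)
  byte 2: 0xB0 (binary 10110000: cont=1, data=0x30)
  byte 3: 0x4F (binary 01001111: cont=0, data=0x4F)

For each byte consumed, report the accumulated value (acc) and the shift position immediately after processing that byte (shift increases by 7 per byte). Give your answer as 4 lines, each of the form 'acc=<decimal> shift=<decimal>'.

Answer: acc=83 shift=7
acc=6995 shift=14
acc=793427 shift=21
acc=166468435 shift=28

Derivation:
byte 0=0xD3: payload=0x53=83, contrib = 83<<0 = 83; acc -> 83, shift -> 7
byte 1=0xB6: payload=0x36=54, contrib = 54<<7 = 6912; acc -> 6995, shift -> 14
byte 2=0xB0: payload=0x30=48, contrib = 48<<14 = 786432; acc -> 793427, shift -> 21
byte 3=0x4F: payload=0x4F=79, contrib = 79<<21 = 165675008; acc -> 166468435, shift -> 28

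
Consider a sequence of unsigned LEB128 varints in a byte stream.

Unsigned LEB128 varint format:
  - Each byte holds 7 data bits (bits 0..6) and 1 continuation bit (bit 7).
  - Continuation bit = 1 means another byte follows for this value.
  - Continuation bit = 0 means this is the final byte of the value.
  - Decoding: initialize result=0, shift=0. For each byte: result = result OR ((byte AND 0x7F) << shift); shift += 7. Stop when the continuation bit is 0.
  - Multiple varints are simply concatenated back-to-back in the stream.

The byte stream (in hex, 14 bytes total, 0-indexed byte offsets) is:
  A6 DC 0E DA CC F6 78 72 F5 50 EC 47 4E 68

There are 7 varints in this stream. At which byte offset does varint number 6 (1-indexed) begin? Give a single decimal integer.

  byte[0]=0xA6 cont=1 payload=0x26=38: acc |= 38<<0 -> acc=38 shift=7
  byte[1]=0xDC cont=1 payload=0x5C=92: acc |= 92<<7 -> acc=11814 shift=14
  byte[2]=0x0E cont=0 payload=0x0E=14: acc |= 14<<14 -> acc=241190 shift=21 [end]
Varint 1: bytes[0:3] = A6 DC 0E -> value 241190 (3 byte(s))
  byte[3]=0xDA cont=1 payload=0x5A=90: acc |= 90<<0 -> acc=90 shift=7
  byte[4]=0xCC cont=1 payload=0x4C=76: acc |= 76<<7 -> acc=9818 shift=14
  byte[5]=0xF6 cont=1 payload=0x76=118: acc |= 118<<14 -> acc=1943130 shift=21
  byte[6]=0x78 cont=0 payload=0x78=120: acc |= 120<<21 -> acc=253601370 shift=28 [end]
Varint 2: bytes[3:7] = DA CC F6 78 -> value 253601370 (4 byte(s))
  byte[7]=0x72 cont=0 payload=0x72=114: acc |= 114<<0 -> acc=114 shift=7 [end]
Varint 3: bytes[7:8] = 72 -> value 114 (1 byte(s))
  byte[8]=0xF5 cont=1 payload=0x75=117: acc |= 117<<0 -> acc=117 shift=7
  byte[9]=0x50 cont=0 payload=0x50=80: acc |= 80<<7 -> acc=10357 shift=14 [end]
Varint 4: bytes[8:10] = F5 50 -> value 10357 (2 byte(s))
  byte[10]=0xEC cont=1 payload=0x6C=108: acc |= 108<<0 -> acc=108 shift=7
  byte[11]=0x47 cont=0 payload=0x47=71: acc |= 71<<7 -> acc=9196 shift=14 [end]
Varint 5: bytes[10:12] = EC 47 -> value 9196 (2 byte(s))
  byte[12]=0x4E cont=0 payload=0x4E=78: acc |= 78<<0 -> acc=78 shift=7 [end]
Varint 6: bytes[12:13] = 4E -> value 78 (1 byte(s))
  byte[13]=0x68 cont=0 payload=0x68=104: acc |= 104<<0 -> acc=104 shift=7 [end]
Varint 7: bytes[13:14] = 68 -> value 104 (1 byte(s))

Answer: 12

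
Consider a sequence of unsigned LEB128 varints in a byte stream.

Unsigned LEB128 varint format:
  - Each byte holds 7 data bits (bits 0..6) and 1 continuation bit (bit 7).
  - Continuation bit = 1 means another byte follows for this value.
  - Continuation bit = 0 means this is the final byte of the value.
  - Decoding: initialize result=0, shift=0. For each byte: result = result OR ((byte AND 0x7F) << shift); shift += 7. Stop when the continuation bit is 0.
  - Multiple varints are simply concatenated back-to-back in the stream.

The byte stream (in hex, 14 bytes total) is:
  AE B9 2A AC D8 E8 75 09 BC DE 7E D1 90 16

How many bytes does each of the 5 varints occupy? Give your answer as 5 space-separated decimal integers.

  byte[0]=0xAE cont=1 payload=0x2E=46: acc |= 46<<0 -> acc=46 shift=7
  byte[1]=0xB9 cont=1 payload=0x39=57: acc |= 57<<7 -> acc=7342 shift=14
  byte[2]=0x2A cont=0 payload=0x2A=42: acc |= 42<<14 -> acc=695470 shift=21 [end]
Varint 1: bytes[0:3] = AE B9 2A -> value 695470 (3 byte(s))
  byte[3]=0xAC cont=1 payload=0x2C=44: acc |= 44<<0 -> acc=44 shift=7
  byte[4]=0xD8 cont=1 payload=0x58=88: acc |= 88<<7 -> acc=11308 shift=14
  byte[5]=0xE8 cont=1 payload=0x68=104: acc |= 104<<14 -> acc=1715244 shift=21
  byte[6]=0x75 cont=0 payload=0x75=117: acc |= 117<<21 -> acc=247082028 shift=28 [end]
Varint 2: bytes[3:7] = AC D8 E8 75 -> value 247082028 (4 byte(s))
  byte[7]=0x09 cont=0 payload=0x09=9: acc |= 9<<0 -> acc=9 shift=7 [end]
Varint 3: bytes[7:8] = 09 -> value 9 (1 byte(s))
  byte[8]=0xBC cont=1 payload=0x3C=60: acc |= 60<<0 -> acc=60 shift=7
  byte[9]=0xDE cont=1 payload=0x5E=94: acc |= 94<<7 -> acc=12092 shift=14
  byte[10]=0x7E cont=0 payload=0x7E=126: acc |= 126<<14 -> acc=2076476 shift=21 [end]
Varint 4: bytes[8:11] = BC DE 7E -> value 2076476 (3 byte(s))
  byte[11]=0xD1 cont=1 payload=0x51=81: acc |= 81<<0 -> acc=81 shift=7
  byte[12]=0x90 cont=1 payload=0x10=16: acc |= 16<<7 -> acc=2129 shift=14
  byte[13]=0x16 cont=0 payload=0x16=22: acc |= 22<<14 -> acc=362577 shift=21 [end]
Varint 5: bytes[11:14] = D1 90 16 -> value 362577 (3 byte(s))

Answer: 3 4 1 3 3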